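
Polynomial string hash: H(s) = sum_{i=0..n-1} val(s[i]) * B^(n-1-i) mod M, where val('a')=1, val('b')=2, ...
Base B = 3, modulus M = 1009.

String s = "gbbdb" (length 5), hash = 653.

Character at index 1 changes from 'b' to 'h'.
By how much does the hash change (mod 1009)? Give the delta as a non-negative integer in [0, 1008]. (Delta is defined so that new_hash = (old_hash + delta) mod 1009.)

Delta formula: (val(new) - val(old)) * B^(n-1-k) mod M
  val('h') - val('b') = 8 - 2 = 6
  B^(n-1-k) = 3^3 mod 1009 = 27
  Delta = 6 * 27 mod 1009 = 162

Answer: 162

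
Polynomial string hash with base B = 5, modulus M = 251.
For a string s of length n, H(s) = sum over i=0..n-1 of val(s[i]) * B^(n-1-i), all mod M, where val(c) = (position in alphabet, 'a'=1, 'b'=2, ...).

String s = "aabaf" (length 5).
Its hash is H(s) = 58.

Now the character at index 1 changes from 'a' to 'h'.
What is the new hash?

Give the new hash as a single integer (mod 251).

Answer: 180

Derivation:
val('a') = 1, val('h') = 8
Position k = 1, exponent = n-1-k = 3
B^3 mod M = 5^3 mod 251 = 125
Delta = (8 - 1) * 125 mod 251 = 122
New hash = (58 + 122) mod 251 = 180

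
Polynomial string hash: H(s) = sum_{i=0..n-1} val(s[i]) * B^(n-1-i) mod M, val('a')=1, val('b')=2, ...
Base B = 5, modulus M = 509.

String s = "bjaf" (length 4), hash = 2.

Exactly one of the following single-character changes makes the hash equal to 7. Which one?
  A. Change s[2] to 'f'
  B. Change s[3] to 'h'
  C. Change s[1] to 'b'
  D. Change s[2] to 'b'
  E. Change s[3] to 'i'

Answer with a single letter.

Answer: D

Derivation:
Option A: s[2]='a'->'f', delta=(6-1)*5^1 mod 509 = 25, hash=2+25 mod 509 = 27
Option B: s[3]='f'->'h', delta=(8-6)*5^0 mod 509 = 2, hash=2+2 mod 509 = 4
Option C: s[1]='j'->'b', delta=(2-10)*5^2 mod 509 = 309, hash=2+309 mod 509 = 311
Option D: s[2]='a'->'b', delta=(2-1)*5^1 mod 509 = 5, hash=2+5 mod 509 = 7 <-- target
Option E: s[3]='f'->'i', delta=(9-6)*5^0 mod 509 = 3, hash=2+3 mod 509 = 5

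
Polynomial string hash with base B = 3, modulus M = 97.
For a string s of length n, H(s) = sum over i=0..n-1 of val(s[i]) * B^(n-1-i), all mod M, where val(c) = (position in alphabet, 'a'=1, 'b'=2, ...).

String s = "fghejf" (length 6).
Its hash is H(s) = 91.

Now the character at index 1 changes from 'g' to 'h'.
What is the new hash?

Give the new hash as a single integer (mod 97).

val('g') = 7, val('h') = 8
Position k = 1, exponent = n-1-k = 4
B^4 mod M = 3^4 mod 97 = 81
Delta = (8 - 7) * 81 mod 97 = 81
New hash = (91 + 81) mod 97 = 75

Answer: 75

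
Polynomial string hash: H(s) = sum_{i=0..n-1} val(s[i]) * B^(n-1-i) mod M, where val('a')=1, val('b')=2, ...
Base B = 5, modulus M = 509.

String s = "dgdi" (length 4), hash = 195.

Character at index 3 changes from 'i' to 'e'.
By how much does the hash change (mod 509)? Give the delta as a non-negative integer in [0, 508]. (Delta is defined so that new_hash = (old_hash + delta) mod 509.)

Answer: 505

Derivation:
Delta formula: (val(new) - val(old)) * B^(n-1-k) mod M
  val('e') - val('i') = 5 - 9 = -4
  B^(n-1-k) = 5^0 mod 509 = 1
  Delta = -4 * 1 mod 509 = 505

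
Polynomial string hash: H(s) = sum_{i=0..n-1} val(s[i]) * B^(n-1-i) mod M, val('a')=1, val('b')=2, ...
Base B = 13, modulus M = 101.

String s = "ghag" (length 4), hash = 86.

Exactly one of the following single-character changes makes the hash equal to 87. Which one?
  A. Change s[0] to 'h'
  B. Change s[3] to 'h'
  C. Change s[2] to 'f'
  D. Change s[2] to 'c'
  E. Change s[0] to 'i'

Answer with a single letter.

Answer: B

Derivation:
Option A: s[0]='g'->'h', delta=(8-7)*13^3 mod 101 = 76, hash=86+76 mod 101 = 61
Option B: s[3]='g'->'h', delta=(8-7)*13^0 mod 101 = 1, hash=86+1 mod 101 = 87 <-- target
Option C: s[2]='a'->'f', delta=(6-1)*13^1 mod 101 = 65, hash=86+65 mod 101 = 50
Option D: s[2]='a'->'c', delta=(3-1)*13^1 mod 101 = 26, hash=86+26 mod 101 = 11
Option E: s[0]='g'->'i', delta=(9-7)*13^3 mod 101 = 51, hash=86+51 mod 101 = 36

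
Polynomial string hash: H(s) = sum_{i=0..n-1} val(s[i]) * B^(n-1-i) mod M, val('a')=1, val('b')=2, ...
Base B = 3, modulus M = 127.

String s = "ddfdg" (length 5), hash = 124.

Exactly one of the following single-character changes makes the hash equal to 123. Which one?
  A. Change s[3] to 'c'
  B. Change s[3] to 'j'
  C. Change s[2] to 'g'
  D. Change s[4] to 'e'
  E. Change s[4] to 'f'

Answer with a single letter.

Option A: s[3]='d'->'c', delta=(3-4)*3^1 mod 127 = 124, hash=124+124 mod 127 = 121
Option B: s[3]='d'->'j', delta=(10-4)*3^1 mod 127 = 18, hash=124+18 mod 127 = 15
Option C: s[2]='f'->'g', delta=(7-6)*3^2 mod 127 = 9, hash=124+9 mod 127 = 6
Option D: s[4]='g'->'e', delta=(5-7)*3^0 mod 127 = 125, hash=124+125 mod 127 = 122
Option E: s[4]='g'->'f', delta=(6-7)*3^0 mod 127 = 126, hash=124+126 mod 127 = 123 <-- target

Answer: E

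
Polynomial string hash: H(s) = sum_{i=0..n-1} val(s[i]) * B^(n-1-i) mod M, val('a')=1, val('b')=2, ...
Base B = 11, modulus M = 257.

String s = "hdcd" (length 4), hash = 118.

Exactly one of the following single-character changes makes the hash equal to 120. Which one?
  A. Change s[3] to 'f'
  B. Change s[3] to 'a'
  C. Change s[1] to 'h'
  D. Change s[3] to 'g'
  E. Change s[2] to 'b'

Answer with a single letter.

Option A: s[3]='d'->'f', delta=(6-4)*11^0 mod 257 = 2, hash=118+2 mod 257 = 120 <-- target
Option B: s[3]='d'->'a', delta=(1-4)*11^0 mod 257 = 254, hash=118+254 mod 257 = 115
Option C: s[1]='d'->'h', delta=(8-4)*11^2 mod 257 = 227, hash=118+227 mod 257 = 88
Option D: s[3]='d'->'g', delta=(7-4)*11^0 mod 257 = 3, hash=118+3 mod 257 = 121
Option E: s[2]='c'->'b', delta=(2-3)*11^1 mod 257 = 246, hash=118+246 mod 257 = 107

Answer: A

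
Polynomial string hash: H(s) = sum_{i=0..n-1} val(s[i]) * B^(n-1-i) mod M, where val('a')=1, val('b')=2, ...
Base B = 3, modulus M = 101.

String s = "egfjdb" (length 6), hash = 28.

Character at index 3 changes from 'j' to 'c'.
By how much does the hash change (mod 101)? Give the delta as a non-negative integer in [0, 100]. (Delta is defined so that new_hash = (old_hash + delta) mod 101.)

Answer: 38

Derivation:
Delta formula: (val(new) - val(old)) * B^(n-1-k) mod M
  val('c') - val('j') = 3 - 10 = -7
  B^(n-1-k) = 3^2 mod 101 = 9
  Delta = -7 * 9 mod 101 = 38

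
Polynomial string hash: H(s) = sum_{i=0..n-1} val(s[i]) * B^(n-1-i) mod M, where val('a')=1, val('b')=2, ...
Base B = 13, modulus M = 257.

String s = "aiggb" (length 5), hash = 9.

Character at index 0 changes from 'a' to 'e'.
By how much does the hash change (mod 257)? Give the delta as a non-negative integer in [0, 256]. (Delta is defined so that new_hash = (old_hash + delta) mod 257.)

Delta formula: (val(new) - val(old)) * B^(n-1-k) mod M
  val('e') - val('a') = 5 - 1 = 4
  B^(n-1-k) = 13^4 mod 257 = 34
  Delta = 4 * 34 mod 257 = 136

Answer: 136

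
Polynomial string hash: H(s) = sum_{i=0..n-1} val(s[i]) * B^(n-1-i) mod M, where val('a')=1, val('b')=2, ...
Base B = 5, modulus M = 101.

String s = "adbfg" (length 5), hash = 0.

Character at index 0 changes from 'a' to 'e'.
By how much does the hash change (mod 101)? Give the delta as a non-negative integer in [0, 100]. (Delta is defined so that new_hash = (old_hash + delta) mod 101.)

Delta formula: (val(new) - val(old)) * B^(n-1-k) mod M
  val('e') - val('a') = 5 - 1 = 4
  B^(n-1-k) = 5^4 mod 101 = 19
  Delta = 4 * 19 mod 101 = 76

Answer: 76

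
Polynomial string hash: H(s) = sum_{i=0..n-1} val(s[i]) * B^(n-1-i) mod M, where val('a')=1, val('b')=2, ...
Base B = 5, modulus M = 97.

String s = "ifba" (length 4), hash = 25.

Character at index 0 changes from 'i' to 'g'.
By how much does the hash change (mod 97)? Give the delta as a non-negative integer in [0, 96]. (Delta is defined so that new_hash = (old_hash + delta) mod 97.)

Delta formula: (val(new) - val(old)) * B^(n-1-k) mod M
  val('g') - val('i') = 7 - 9 = -2
  B^(n-1-k) = 5^3 mod 97 = 28
  Delta = -2 * 28 mod 97 = 41

Answer: 41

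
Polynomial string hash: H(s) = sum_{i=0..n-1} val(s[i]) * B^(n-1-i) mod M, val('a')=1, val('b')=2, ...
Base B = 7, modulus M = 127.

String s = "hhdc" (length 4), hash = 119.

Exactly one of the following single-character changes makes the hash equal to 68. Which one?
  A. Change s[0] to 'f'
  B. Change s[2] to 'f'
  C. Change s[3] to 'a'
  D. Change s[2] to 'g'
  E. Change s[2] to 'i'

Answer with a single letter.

Option A: s[0]='h'->'f', delta=(6-8)*7^3 mod 127 = 76, hash=119+76 mod 127 = 68 <-- target
Option B: s[2]='d'->'f', delta=(6-4)*7^1 mod 127 = 14, hash=119+14 mod 127 = 6
Option C: s[3]='c'->'a', delta=(1-3)*7^0 mod 127 = 125, hash=119+125 mod 127 = 117
Option D: s[2]='d'->'g', delta=(7-4)*7^1 mod 127 = 21, hash=119+21 mod 127 = 13
Option E: s[2]='d'->'i', delta=(9-4)*7^1 mod 127 = 35, hash=119+35 mod 127 = 27

Answer: A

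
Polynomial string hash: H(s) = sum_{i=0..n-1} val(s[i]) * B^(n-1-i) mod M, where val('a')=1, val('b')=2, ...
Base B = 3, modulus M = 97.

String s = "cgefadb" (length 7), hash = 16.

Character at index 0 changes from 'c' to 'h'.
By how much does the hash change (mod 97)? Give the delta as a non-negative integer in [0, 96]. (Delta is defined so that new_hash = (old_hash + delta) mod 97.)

Delta formula: (val(new) - val(old)) * B^(n-1-k) mod M
  val('h') - val('c') = 8 - 3 = 5
  B^(n-1-k) = 3^6 mod 97 = 50
  Delta = 5 * 50 mod 97 = 56

Answer: 56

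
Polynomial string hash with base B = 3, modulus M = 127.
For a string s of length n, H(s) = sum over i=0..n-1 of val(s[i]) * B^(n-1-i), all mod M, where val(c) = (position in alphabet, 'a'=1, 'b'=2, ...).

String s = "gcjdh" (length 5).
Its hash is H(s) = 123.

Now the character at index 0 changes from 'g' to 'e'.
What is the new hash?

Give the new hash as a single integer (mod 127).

Answer: 88

Derivation:
val('g') = 7, val('e') = 5
Position k = 0, exponent = n-1-k = 4
B^4 mod M = 3^4 mod 127 = 81
Delta = (5 - 7) * 81 mod 127 = 92
New hash = (123 + 92) mod 127 = 88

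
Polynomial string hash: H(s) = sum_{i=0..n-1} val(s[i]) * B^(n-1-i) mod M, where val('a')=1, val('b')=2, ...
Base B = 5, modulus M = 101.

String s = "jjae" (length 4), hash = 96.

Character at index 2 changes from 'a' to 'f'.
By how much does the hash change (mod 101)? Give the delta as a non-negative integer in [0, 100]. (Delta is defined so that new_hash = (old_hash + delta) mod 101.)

Answer: 25

Derivation:
Delta formula: (val(new) - val(old)) * B^(n-1-k) mod M
  val('f') - val('a') = 6 - 1 = 5
  B^(n-1-k) = 5^1 mod 101 = 5
  Delta = 5 * 5 mod 101 = 25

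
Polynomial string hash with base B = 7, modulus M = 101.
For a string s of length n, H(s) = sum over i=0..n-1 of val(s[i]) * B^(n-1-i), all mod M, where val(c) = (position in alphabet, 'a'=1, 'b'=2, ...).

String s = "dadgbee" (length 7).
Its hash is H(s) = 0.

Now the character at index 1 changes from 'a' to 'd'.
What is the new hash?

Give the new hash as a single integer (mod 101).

val('a') = 1, val('d') = 4
Position k = 1, exponent = n-1-k = 5
B^5 mod M = 7^5 mod 101 = 41
Delta = (4 - 1) * 41 mod 101 = 22
New hash = (0 + 22) mod 101 = 22

Answer: 22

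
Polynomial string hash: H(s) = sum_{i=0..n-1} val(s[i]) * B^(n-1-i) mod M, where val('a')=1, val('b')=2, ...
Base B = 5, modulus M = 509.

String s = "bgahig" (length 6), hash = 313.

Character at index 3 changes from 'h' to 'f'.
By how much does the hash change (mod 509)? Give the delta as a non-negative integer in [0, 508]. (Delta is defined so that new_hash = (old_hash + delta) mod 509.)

Answer: 459

Derivation:
Delta formula: (val(new) - val(old)) * B^(n-1-k) mod M
  val('f') - val('h') = 6 - 8 = -2
  B^(n-1-k) = 5^2 mod 509 = 25
  Delta = -2 * 25 mod 509 = 459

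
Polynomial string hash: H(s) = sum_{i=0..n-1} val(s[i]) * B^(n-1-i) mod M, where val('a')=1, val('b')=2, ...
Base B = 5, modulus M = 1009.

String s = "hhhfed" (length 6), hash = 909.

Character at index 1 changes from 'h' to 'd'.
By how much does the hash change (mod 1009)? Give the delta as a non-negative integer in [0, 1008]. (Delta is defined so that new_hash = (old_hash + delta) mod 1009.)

Delta formula: (val(new) - val(old)) * B^(n-1-k) mod M
  val('d') - val('h') = 4 - 8 = -4
  B^(n-1-k) = 5^4 mod 1009 = 625
  Delta = -4 * 625 mod 1009 = 527

Answer: 527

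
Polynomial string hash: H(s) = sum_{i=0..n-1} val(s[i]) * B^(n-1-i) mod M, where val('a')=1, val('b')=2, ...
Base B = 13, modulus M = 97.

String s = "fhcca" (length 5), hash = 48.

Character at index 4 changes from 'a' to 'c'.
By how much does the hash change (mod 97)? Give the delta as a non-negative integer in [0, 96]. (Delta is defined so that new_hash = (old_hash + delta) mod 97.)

Answer: 2

Derivation:
Delta formula: (val(new) - val(old)) * B^(n-1-k) mod M
  val('c') - val('a') = 3 - 1 = 2
  B^(n-1-k) = 13^0 mod 97 = 1
  Delta = 2 * 1 mod 97 = 2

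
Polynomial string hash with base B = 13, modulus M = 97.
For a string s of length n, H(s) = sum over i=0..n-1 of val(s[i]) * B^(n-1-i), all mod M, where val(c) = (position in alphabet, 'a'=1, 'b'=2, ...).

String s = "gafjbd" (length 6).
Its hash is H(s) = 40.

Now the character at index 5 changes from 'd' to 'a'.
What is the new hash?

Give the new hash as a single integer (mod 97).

Answer: 37

Derivation:
val('d') = 4, val('a') = 1
Position k = 5, exponent = n-1-k = 0
B^0 mod M = 13^0 mod 97 = 1
Delta = (1 - 4) * 1 mod 97 = 94
New hash = (40 + 94) mod 97 = 37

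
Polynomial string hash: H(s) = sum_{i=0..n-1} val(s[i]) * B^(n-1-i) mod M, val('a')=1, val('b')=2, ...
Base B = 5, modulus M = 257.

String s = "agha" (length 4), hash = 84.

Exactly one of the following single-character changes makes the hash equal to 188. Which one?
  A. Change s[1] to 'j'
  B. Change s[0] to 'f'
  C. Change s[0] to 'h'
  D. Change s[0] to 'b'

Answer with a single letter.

Option A: s[1]='g'->'j', delta=(10-7)*5^2 mod 257 = 75, hash=84+75 mod 257 = 159
Option B: s[0]='a'->'f', delta=(6-1)*5^3 mod 257 = 111, hash=84+111 mod 257 = 195
Option C: s[0]='a'->'h', delta=(8-1)*5^3 mod 257 = 104, hash=84+104 mod 257 = 188 <-- target
Option D: s[0]='a'->'b', delta=(2-1)*5^3 mod 257 = 125, hash=84+125 mod 257 = 209

Answer: C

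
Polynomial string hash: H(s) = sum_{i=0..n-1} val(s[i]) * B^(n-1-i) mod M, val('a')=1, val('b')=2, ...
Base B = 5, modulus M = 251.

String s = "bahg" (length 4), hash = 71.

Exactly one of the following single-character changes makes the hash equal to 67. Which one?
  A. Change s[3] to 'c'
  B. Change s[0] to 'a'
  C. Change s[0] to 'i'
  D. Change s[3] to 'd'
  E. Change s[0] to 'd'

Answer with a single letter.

Answer: A

Derivation:
Option A: s[3]='g'->'c', delta=(3-7)*5^0 mod 251 = 247, hash=71+247 mod 251 = 67 <-- target
Option B: s[0]='b'->'a', delta=(1-2)*5^3 mod 251 = 126, hash=71+126 mod 251 = 197
Option C: s[0]='b'->'i', delta=(9-2)*5^3 mod 251 = 122, hash=71+122 mod 251 = 193
Option D: s[3]='g'->'d', delta=(4-7)*5^0 mod 251 = 248, hash=71+248 mod 251 = 68
Option E: s[0]='b'->'d', delta=(4-2)*5^3 mod 251 = 250, hash=71+250 mod 251 = 70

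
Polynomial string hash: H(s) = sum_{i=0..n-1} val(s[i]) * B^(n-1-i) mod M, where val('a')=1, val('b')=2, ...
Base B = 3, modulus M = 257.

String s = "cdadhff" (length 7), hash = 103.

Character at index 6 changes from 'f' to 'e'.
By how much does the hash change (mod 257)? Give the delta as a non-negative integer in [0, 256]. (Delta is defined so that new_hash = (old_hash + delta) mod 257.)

Delta formula: (val(new) - val(old)) * B^(n-1-k) mod M
  val('e') - val('f') = 5 - 6 = -1
  B^(n-1-k) = 3^0 mod 257 = 1
  Delta = -1 * 1 mod 257 = 256

Answer: 256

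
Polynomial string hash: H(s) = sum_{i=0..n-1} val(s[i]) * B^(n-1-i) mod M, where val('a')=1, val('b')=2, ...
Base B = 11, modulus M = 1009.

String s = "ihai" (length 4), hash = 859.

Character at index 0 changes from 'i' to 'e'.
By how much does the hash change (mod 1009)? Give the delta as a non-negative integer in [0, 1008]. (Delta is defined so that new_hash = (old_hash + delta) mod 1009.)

Answer: 730

Derivation:
Delta formula: (val(new) - val(old)) * B^(n-1-k) mod M
  val('e') - val('i') = 5 - 9 = -4
  B^(n-1-k) = 11^3 mod 1009 = 322
  Delta = -4 * 322 mod 1009 = 730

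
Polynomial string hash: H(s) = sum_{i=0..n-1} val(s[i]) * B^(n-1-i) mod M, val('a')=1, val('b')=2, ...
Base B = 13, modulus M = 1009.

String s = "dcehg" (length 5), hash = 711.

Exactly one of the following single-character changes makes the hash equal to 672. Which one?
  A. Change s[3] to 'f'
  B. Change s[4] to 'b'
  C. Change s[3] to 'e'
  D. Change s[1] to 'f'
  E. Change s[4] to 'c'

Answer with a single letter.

Answer: C

Derivation:
Option A: s[3]='h'->'f', delta=(6-8)*13^1 mod 1009 = 983, hash=711+983 mod 1009 = 685
Option B: s[4]='g'->'b', delta=(2-7)*13^0 mod 1009 = 1004, hash=711+1004 mod 1009 = 706
Option C: s[3]='h'->'e', delta=(5-8)*13^1 mod 1009 = 970, hash=711+970 mod 1009 = 672 <-- target
Option D: s[1]='c'->'f', delta=(6-3)*13^3 mod 1009 = 537, hash=711+537 mod 1009 = 239
Option E: s[4]='g'->'c', delta=(3-7)*13^0 mod 1009 = 1005, hash=711+1005 mod 1009 = 707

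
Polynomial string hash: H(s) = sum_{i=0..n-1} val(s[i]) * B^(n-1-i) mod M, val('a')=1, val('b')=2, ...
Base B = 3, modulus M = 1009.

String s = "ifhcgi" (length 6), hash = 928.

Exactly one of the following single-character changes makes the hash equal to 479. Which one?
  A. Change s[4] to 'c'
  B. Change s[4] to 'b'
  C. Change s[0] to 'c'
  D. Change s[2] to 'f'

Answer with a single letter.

Option A: s[4]='g'->'c', delta=(3-7)*3^1 mod 1009 = 997, hash=928+997 mod 1009 = 916
Option B: s[4]='g'->'b', delta=(2-7)*3^1 mod 1009 = 994, hash=928+994 mod 1009 = 913
Option C: s[0]='i'->'c', delta=(3-9)*3^5 mod 1009 = 560, hash=928+560 mod 1009 = 479 <-- target
Option D: s[2]='h'->'f', delta=(6-8)*3^3 mod 1009 = 955, hash=928+955 mod 1009 = 874

Answer: C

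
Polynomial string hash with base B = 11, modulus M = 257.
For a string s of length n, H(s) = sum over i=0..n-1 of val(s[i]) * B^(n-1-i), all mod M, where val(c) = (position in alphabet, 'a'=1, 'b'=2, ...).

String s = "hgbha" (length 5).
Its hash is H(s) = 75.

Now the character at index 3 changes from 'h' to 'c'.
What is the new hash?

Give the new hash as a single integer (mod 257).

Answer: 20

Derivation:
val('h') = 8, val('c') = 3
Position k = 3, exponent = n-1-k = 1
B^1 mod M = 11^1 mod 257 = 11
Delta = (3 - 8) * 11 mod 257 = 202
New hash = (75 + 202) mod 257 = 20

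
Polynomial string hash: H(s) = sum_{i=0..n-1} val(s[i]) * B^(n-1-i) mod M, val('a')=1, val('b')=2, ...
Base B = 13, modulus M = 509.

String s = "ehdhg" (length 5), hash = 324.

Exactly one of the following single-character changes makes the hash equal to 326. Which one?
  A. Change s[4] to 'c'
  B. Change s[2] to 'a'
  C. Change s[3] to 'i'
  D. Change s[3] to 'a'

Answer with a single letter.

Answer: B

Derivation:
Option A: s[4]='g'->'c', delta=(3-7)*13^0 mod 509 = 505, hash=324+505 mod 509 = 320
Option B: s[2]='d'->'a', delta=(1-4)*13^2 mod 509 = 2, hash=324+2 mod 509 = 326 <-- target
Option C: s[3]='h'->'i', delta=(9-8)*13^1 mod 509 = 13, hash=324+13 mod 509 = 337
Option D: s[3]='h'->'a', delta=(1-8)*13^1 mod 509 = 418, hash=324+418 mod 509 = 233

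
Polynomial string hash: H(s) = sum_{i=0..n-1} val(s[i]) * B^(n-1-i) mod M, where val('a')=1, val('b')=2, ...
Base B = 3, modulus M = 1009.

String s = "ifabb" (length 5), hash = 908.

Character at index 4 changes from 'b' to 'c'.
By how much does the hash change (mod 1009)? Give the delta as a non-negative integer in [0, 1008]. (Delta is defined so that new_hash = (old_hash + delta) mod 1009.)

Answer: 1

Derivation:
Delta formula: (val(new) - val(old)) * B^(n-1-k) mod M
  val('c') - val('b') = 3 - 2 = 1
  B^(n-1-k) = 3^0 mod 1009 = 1
  Delta = 1 * 1 mod 1009 = 1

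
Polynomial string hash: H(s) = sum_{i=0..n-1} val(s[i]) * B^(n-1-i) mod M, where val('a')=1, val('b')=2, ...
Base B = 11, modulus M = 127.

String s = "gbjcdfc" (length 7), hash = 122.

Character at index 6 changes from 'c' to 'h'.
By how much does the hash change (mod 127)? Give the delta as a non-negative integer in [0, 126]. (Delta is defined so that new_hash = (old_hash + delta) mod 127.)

Answer: 5

Derivation:
Delta formula: (val(new) - val(old)) * B^(n-1-k) mod M
  val('h') - val('c') = 8 - 3 = 5
  B^(n-1-k) = 11^0 mod 127 = 1
  Delta = 5 * 1 mod 127 = 5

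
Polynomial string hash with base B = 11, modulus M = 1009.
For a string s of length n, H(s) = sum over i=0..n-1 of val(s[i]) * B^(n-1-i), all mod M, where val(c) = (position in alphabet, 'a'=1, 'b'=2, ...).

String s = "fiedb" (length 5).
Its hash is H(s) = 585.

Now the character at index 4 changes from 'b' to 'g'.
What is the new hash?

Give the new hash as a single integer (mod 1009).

Answer: 590

Derivation:
val('b') = 2, val('g') = 7
Position k = 4, exponent = n-1-k = 0
B^0 mod M = 11^0 mod 1009 = 1
Delta = (7 - 2) * 1 mod 1009 = 5
New hash = (585 + 5) mod 1009 = 590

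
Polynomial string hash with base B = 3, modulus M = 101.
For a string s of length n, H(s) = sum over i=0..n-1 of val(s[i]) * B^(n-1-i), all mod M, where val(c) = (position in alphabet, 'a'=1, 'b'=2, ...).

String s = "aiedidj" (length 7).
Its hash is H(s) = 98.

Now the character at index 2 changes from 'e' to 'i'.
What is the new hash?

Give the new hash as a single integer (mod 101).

Answer: 18

Derivation:
val('e') = 5, val('i') = 9
Position k = 2, exponent = n-1-k = 4
B^4 mod M = 3^4 mod 101 = 81
Delta = (9 - 5) * 81 mod 101 = 21
New hash = (98 + 21) mod 101 = 18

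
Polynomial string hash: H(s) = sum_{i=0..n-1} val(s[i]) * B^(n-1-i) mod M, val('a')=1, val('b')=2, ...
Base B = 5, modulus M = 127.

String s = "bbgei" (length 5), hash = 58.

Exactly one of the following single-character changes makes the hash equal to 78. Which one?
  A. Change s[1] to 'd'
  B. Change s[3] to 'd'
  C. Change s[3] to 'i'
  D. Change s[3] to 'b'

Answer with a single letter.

Answer: C

Derivation:
Option A: s[1]='b'->'d', delta=(4-2)*5^3 mod 127 = 123, hash=58+123 mod 127 = 54
Option B: s[3]='e'->'d', delta=(4-5)*5^1 mod 127 = 122, hash=58+122 mod 127 = 53
Option C: s[3]='e'->'i', delta=(9-5)*5^1 mod 127 = 20, hash=58+20 mod 127 = 78 <-- target
Option D: s[3]='e'->'b', delta=(2-5)*5^1 mod 127 = 112, hash=58+112 mod 127 = 43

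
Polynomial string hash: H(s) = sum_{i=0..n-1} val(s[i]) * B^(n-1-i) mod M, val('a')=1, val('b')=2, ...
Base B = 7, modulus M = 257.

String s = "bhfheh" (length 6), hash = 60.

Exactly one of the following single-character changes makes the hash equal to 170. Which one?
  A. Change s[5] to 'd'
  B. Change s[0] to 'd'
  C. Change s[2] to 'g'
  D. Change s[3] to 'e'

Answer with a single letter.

Answer: D

Derivation:
Option A: s[5]='h'->'d', delta=(4-8)*7^0 mod 257 = 253, hash=60+253 mod 257 = 56
Option B: s[0]='b'->'d', delta=(4-2)*7^5 mod 257 = 204, hash=60+204 mod 257 = 7
Option C: s[2]='f'->'g', delta=(7-6)*7^3 mod 257 = 86, hash=60+86 mod 257 = 146
Option D: s[3]='h'->'e', delta=(5-8)*7^2 mod 257 = 110, hash=60+110 mod 257 = 170 <-- target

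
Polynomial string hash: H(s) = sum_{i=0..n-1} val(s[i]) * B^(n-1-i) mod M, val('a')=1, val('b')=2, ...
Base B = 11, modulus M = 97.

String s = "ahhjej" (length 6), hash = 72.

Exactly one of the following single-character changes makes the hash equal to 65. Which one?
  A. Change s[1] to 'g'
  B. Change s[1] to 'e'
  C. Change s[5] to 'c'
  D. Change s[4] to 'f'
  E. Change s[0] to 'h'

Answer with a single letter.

Answer: C

Derivation:
Option A: s[1]='h'->'g', delta=(7-8)*11^4 mod 97 = 6, hash=72+6 mod 97 = 78
Option B: s[1]='h'->'e', delta=(5-8)*11^4 mod 97 = 18, hash=72+18 mod 97 = 90
Option C: s[5]='j'->'c', delta=(3-10)*11^0 mod 97 = 90, hash=72+90 mod 97 = 65 <-- target
Option D: s[4]='e'->'f', delta=(6-5)*11^1 mod 97 = 11, hash=72+11 mod 97 = 83
Option E: s[0]='a'->'h', delta=(8-1)*11^5 mod 97 = 23, hash=72+23 mod 97 = 95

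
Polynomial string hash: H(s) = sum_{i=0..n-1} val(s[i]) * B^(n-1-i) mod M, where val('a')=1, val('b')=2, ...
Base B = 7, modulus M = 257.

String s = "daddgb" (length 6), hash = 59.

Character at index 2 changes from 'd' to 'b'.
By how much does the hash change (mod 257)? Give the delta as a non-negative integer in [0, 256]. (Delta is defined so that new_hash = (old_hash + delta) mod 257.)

Delta formula: (val(new) - val(old)) * B^(n-1-k) mod M
  val('b') - val('d') = 2 - 4 = -2
  B^(n-1-k) = 7^3 mod 257 = 86
  Delta = -2 * 86 mod 257 = 85

Answer: 85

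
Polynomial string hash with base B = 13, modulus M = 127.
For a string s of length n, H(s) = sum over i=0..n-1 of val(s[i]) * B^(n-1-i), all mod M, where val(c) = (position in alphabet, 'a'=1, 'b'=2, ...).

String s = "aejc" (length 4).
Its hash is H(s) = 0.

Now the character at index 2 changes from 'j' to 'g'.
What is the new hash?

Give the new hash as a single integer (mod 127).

Answer: 88

Derivation:
val('j') = 10, val('g') = 7
Position k = 2, exponent = n-1-k = 1
B^1 mod M = 13^1 mod 127 = 13
Delta = (7 - 10) * 13 mod 127 = 88
New hash = (0 + 88) mod 127 = 88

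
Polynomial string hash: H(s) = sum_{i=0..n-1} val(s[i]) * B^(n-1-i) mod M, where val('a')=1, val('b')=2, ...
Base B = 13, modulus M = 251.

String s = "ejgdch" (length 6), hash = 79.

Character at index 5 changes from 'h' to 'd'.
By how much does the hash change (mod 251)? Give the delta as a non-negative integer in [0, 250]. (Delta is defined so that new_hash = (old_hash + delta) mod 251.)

Delta formula: (val(new) - val(old)) * B^(n-1-k) mod M
  val('d') - val('h') = 4 - 8 = -4
  B^(n-1-k) = 13^0 mod 251 = 1
  Delta = -4 * 1 mod 251 = 247

Answer: 247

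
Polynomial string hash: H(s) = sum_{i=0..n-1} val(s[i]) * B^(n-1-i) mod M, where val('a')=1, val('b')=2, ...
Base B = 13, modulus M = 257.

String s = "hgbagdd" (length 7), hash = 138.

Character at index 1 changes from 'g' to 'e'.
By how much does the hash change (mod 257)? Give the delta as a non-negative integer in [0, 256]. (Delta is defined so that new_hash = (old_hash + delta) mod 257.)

Answer: 144

Derivation:
Delta formula: (val(new) - val(old)) * B^(n-1-k) mod M
  val('e') - val('g') = 5 - 7 = -2
  B^(n-1-k) = 13^5 mod 257 = 185
  Delta = -2 * 185 mod 257 = 144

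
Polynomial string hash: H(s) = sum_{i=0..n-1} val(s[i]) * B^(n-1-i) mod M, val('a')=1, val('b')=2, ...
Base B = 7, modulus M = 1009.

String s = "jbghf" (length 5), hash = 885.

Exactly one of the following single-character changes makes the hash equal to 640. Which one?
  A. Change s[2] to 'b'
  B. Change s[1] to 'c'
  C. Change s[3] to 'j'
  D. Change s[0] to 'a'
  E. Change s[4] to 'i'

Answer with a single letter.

Option A: s[2]='g'->'b', delta=(2-7)*7^2 mod 1009 = 764, hash=885+764 mod 1009 = 640 <-- target
Option B: s[1]='b'->'c', delta=(3-2)*7^3 mod 1009 = 343, hash=885+343 mod 1009 = 219
Option C: s[3]='h'->'j', delta=(10-8)*7^1 mod 1009 = 14, hash=885+14 mod 1009 = 899
Option D: s[0]='j'->'a', delta=(1-10)*7^4 mod 1009 = 589, hash=885+589 mod 1009 = 465
Option E: s[4]='f'->'i', delta=(9-6)*7^0 mod 1009 = 3, hash=885+3 mod 1009 = 888

Answer: A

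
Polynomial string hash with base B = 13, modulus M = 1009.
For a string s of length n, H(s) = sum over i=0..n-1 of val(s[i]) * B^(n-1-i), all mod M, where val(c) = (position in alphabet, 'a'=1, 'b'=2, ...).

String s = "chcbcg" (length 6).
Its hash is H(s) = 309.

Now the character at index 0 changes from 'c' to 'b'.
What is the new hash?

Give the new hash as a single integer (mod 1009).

val('c') = 3, val('b') = 2
Position k = 0, exponent = n-1-k = 5
B^5 mod M = 13^5 mod 1009 = 990
Delta = (2 - 3) * 990 mod 1009 = 19
New hash = (309 + 19) mod 1009 = 328

Answer: 328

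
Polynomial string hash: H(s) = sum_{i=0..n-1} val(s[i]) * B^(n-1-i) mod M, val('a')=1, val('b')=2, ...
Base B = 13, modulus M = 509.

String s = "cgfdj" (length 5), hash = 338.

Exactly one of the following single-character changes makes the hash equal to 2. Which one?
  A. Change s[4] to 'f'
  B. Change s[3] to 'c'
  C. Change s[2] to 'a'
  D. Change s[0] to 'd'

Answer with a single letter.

Answer: C

Derivation:
Option A: s[4]='j'->'f', delta=(6-10)*13^0 mod 509 = 505, hash=338+505 mod 509 = 334
Option B: s[3]='d'->'c', delta=(3-4)*13^1 mod 509 = 496, hash=338+496 mod 509 = 325
Option C: s[2]='f'->'a', delta=(1-6)*13^2 mod 509 = 173, hash=338+173 mod 509 = 2 <-- target
Option D: s[0]='c'->'d', delta=(4-3)*13^4 mod 509 = 57, hash=338+57 mod 509 = 395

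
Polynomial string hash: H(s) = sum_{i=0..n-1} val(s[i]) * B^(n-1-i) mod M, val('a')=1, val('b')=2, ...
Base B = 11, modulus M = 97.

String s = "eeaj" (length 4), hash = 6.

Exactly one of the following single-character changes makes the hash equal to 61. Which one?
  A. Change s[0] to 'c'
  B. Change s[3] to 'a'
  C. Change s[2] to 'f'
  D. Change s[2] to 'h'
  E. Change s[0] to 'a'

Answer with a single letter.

Option A: s[0]='e'->'c', delta=(3-5)*11^3 mod 97 = 54, hash=6+54 mod 97 = 60
Option B: s[3]='j'->'a', delta=(1-10)*11^0 mod 97 = 88, hash=6+88 mod 97 = 94
Option C: s[2]='a'->'f', delta=(6-1)*11^1 mod 97 = 55, hash=6+55 mod 97 = 61 <-- target
Option D: s[2]='a'->'h', delta=(8-1)*11^1 mod 97 = 77, hash=6+77 mod 97 = 83
Option E: s[0]='e'->'a', delta=(1-5)*11^3 mod 97 = 11, hash=6+11 mod 97 = 17

Answer: C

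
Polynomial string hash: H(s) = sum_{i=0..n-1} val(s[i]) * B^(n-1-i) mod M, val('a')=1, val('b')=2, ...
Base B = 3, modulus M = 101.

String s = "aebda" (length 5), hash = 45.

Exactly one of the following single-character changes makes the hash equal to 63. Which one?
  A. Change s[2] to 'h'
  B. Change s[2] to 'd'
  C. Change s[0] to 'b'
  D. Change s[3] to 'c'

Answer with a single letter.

Answer: B

Derivation:
Option A: s[2]='b'->'h', delta=(8-2)*3^2 mod 101 = 54, hash=45+54 mod 101 = 99
Option B: s[2]='b'->'d', delta=(4-2)*3^2 mod 101 = 18, hash=45+18 mod 101 = 63 <-- target
Option C: s[0]='a'->'b', delta=(2-1)*3^4 mod 101 = 81, hash=45+81 mod 101 = 25
Option D: s[3]='d'->'c', delta=(3-4)*3^1 mod 101 = 98, hash=45+98 mod 101 = 42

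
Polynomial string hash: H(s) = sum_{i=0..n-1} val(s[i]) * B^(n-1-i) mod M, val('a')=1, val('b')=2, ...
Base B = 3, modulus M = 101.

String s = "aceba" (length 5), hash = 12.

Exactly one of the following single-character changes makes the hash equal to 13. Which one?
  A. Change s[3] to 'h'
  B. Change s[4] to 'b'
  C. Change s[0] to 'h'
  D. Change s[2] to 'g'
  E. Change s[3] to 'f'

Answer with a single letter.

Answer: B

Derivation:
Option A: s[3]='b'->'h', delta=(8-2)*3^1 mod 101 = 18, hash=12+18 mod 101 = 30
Option B: s[4]='a'->'b', delta=(2-1)*3^0 mod 101 = 1, hash=12+1 mod 101 = 13 <-- target
Option C: s[0]='a'->'h', delta=(8-1)*3^4 mod 101 = 62, hash=12+62 mod 101 = 74
Option D: s[2]='e'->'g', delta=(7-5)*3^2 mod 101 = 18, hash=12+18 mod 101 = 30
Option E: s[3]='b'->'f', delta=(6-2)*3^1 mod 101 = 12, hash=12+12 mod 101 = 24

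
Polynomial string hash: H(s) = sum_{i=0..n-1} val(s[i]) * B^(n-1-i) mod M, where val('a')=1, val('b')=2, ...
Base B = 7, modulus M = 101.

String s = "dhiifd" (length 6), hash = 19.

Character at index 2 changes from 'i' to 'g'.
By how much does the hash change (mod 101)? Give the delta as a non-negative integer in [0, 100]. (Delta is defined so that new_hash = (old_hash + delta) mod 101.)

Delta formula: (val(new) - val(old)) * B^(n-1-k) mod M
  val('g') - val('i') = 7 - 9 = -2
  B^(n-1-k) = 7^3 mod 101 = 40
  Delta = -2 * 40 mod 101 = 21

Answer: 21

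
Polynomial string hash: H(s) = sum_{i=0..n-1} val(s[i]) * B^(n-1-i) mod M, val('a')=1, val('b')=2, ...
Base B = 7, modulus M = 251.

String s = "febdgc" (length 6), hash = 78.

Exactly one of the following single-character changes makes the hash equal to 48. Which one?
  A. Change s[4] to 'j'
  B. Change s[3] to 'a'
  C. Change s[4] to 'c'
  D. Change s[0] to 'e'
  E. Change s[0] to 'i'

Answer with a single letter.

Answer: E

Derivation:
Option A: s[4]='g'->'j', delta=(10-7)*7^1 mod 251 = 21, hash=78+21 mod 251 = 99
Option B: s[3]='d'->'a', delta=(1-4)*7^2 mod 251 = 104, hash=78+104 mod 251 = 182
Option C: s[4]='g'->'c', delta=(3-7)*7^1 mod 251 = 223, hash=78+223 mod 251 = 50
Option D: s[0]='f'->'e', delta=(5-6)*7^5 mod 251 = 10, hash=78+10 mod 251 = 88
Option E: s[0]='f'->'i', delta=(9-6)*7^5 mod 251 = 221, hash=78+221 mod 251 = 48 <-- target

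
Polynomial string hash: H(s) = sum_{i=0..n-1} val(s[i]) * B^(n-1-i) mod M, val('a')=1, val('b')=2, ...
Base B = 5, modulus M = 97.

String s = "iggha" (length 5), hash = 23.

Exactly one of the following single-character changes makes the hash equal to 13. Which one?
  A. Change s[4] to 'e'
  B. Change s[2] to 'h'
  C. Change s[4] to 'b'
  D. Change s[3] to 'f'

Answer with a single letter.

Option A: s[4]='a'->'e', delta=(5-1)*5^0 mod 97 = 4, hash=23+4 mod 97 = 27
Option B: s[2]='g'->'h', delta=(8-7)*5^2 mod 97 = 25, hash=23+25 mod 97 = 48
Option C: s[4]='a'->'b', delta=(2-1)*5^0 mod 97 = 1, hash=23+1 mod 97 = 24
Option D: s[3]='h'->'f', delta=(6-8)*5^1 mod 97 = 87, hash=23+87 mod 97 = 13 <-- target

Answer: D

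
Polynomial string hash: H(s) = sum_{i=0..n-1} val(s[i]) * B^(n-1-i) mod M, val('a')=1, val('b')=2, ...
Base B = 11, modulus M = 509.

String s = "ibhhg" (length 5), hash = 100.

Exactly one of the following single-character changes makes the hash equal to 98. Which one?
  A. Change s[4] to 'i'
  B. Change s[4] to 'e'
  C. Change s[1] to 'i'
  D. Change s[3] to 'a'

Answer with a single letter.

Answer: B

Derivation:
Option A: s[4]='g'->'i', delta=(9-7)*11^0 mod 509 = 2, hash=100+2 mod 509 = 102
Option B: s[4]='g'->'e', delta=(5-7)*11^0 mod 509 = 507, hash=100+507 mod 509 = 98 <-- target
Option C: s[1]='b'->'i', delta=(9-2)*11^3 mod 509 = 155, hash=100+155 mod 509 = 255
Option D: s[3]='h'->'a', delta=(1-8)*11^1 mod 509 = 432, hash=100+432 mod 509 = 23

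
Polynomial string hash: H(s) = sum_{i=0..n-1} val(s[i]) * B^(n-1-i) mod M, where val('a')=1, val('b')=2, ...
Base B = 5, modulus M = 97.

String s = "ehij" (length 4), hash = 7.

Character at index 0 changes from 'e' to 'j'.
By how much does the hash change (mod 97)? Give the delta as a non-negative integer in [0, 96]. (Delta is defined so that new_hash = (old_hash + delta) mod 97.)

Delta formula: (val(new) - val(old)) * B^(n-1-k) mod M
  val('j') - val('e') = 10 - 5 = 5
  B^(n-1-k) = 5^3 mod 97 = 28
  Delta = 5 * 28 mod 97 = 43

Answer: 43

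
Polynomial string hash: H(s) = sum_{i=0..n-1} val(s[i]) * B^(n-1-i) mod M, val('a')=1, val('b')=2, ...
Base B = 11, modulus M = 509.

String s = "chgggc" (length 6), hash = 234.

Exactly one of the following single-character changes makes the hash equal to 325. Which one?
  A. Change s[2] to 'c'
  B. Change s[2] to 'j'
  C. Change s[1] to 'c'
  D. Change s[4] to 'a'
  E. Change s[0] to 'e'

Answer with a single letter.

Answer: C

Derivation:
Option A: s[2]='g'->'c', delta=(3-7)*11^3 mod 509 = 275, hash=234+275 mod 509 = 0
Option B: s[2]='g'->'j', delta=(10-7)*11^3 mod 509 = 430, hash=234+430 mod 509 = 155
Option C: s[1]='h'->'c', delta=(3-8)*11^4 mod 509 = 91, hash=234+91 mod 509 = 325 <-- target
Option D: s[4]='g'->'a', delta=(1-7)*11^1 mod 509 = 443, hash=234+443 mod 509 = 168
Option E: s[0]='c'->'e', delta=(5-3)*11^5 mod 509 = 414, hash=234+414 mod 509 = 139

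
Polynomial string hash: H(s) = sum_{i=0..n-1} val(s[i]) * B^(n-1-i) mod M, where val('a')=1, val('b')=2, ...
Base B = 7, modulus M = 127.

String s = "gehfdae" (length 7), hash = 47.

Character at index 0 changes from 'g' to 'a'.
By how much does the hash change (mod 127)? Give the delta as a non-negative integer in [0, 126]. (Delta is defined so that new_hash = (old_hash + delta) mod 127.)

Delta formula: (val(new) - val(old)) * B^(n-1-k) mod M
  val('a') - val('g') = 1 - 7 = -6
  B^(n-1-k) = 7^6 mod 127 = 47
  Delta = -6 * 47 mod 127 = 99

Answer: 99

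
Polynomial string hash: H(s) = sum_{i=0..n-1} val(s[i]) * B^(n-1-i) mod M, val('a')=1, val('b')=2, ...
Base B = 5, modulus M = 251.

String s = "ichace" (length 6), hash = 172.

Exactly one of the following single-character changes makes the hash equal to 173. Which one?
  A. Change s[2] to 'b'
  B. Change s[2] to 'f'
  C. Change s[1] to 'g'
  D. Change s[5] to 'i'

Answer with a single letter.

Answer: B

Derivation:
Option A: s[2]='h'->'b', delta=(2-8)*5^3 mod 251 = 3, hash=172+3 mod 251 = 175
Option B: s[2]='h'->'f', delta=(6-8)*5^3 mod 251 = 1, hash=172+1 mod 251 = 173 <-- target
Option C: s[1]='c'->'g', delta=(7-3)*5^4 mod 251 = 241, hash=172+241 mod 251 = 162
Option D: s[5]='e'->'i', delta=(9-5)*5^0 mod 251 = 4, hash=172+4 mod 251 = 176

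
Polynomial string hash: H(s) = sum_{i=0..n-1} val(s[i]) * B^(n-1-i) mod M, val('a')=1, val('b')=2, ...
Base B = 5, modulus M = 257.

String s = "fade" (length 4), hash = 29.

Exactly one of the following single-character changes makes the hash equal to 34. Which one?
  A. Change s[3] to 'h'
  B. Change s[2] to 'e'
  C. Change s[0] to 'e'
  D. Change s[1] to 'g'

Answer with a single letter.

Option A: s[3]='e'->'h', delta=(8-5)*5^0 mod 257 = 3, hash=29+3 mod 257 = 32
Option B: s[2]='d'->'e', delta=(5-4)*5^1 mod 257 = 5, hash=29+5 mod 257 = 34 <-- target
Option C: s[0]='f'->'e', delta=(5-6)*5^3 mod 257 = 132, hash=29+132 mod 257 = 161
Option D: s[1]='a'->'g', delta=(7-1)*5^2 mod 257 = 150, hash=29+150 mod 257 = 179

Answer: B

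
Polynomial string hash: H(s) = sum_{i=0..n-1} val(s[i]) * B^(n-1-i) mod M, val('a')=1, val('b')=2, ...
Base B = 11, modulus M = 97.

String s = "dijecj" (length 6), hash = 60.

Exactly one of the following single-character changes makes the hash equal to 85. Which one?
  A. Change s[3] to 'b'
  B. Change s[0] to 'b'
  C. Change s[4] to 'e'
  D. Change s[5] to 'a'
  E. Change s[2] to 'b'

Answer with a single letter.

Option A: s[3]='e'->'b', delta=(2-5)*11^2 mod 97 = 25, hash=60+25 mod 97 = 85 <-- target
Option B: s[0]='d'->'b', delta=(2-4)*11^5 mod 97 = 35, hash=60+35 mod 97 = 95
Option C: s[4]='c'->'e', delta=(5-3)*11^1 mod 97 = 22, hash=60+22 mod 97 = 82
Option D: s[5]='j'->'a', delta=(1-10)*11^0 mod 97 = 88, hash=60+88 mod 97 = 51
Option E: s[2]='j'->'b', delta=(2-10)*11^3 mod 97 = 22, hash=60+22 mod 97 = 82

Answer: A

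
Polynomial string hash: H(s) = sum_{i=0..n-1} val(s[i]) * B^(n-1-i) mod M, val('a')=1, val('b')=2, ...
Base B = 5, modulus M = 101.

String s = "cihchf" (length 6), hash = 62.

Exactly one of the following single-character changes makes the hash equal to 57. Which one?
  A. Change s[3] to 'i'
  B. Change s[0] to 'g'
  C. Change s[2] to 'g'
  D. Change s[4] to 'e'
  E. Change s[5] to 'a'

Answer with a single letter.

Answer: E

Derivation:
Option A: s[3]='c'->'i', delta=(9-3)*5^2 mod 101 = 49, hash=62+49 mod 101 = 10
Option B: s[0]='c'->'g', delta=(7-3)*5^5 mod 101 = 77, hash=62+77 mod 101 = 38
Option C: s[2]='h'->'g', delta=(7-8)*5^3 mod 101 = 77, hash=62+77 mod 101 = 38
Option D: s[4]='h'->'e', delta=(5-8)*5^1 mod 101 = 86, hash=62+86 mod 101 = 47
Option E: s[5]='f'->'a', delta=(1-6)*5^0 mod 101 = 96, hash=62+96 mod 101 = 57 <-- target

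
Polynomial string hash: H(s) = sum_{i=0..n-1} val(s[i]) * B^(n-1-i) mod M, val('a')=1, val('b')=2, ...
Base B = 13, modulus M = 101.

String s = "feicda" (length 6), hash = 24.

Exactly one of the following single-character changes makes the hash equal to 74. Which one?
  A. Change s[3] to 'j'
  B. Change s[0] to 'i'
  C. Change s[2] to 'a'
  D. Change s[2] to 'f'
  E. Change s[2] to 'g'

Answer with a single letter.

Option A: s[3]='c'->'j', delta=(10-3)*13^2 mod 101 = 72, hash=24+72 mod 101 = 96
Option B: s[0]='f'->'i', delta=(9-6)*13^5 mod 101 = 51, hash=24+51 mod 101 = 75
Option C: s[2]='i'->'a', delta=(1-9)*13^3 mod 101 = 99, hash=24+99 mod 101 = 22
Option D: s[2]='i'->'f', delta=(6-9)*13^3 mod 101 = 75, hash=24+75 mod 101 = 99
Option E: s[2]='i'->'g', delta=(7-9)*13^3 mod 101 = 50, hash=24+50 mod 101 = 74 <-- target

Answer: E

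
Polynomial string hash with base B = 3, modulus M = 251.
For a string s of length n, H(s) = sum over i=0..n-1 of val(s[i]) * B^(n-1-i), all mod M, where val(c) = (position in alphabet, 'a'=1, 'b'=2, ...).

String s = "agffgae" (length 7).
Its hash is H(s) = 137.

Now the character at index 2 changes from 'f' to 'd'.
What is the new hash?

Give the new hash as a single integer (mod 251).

Answer: 226

Derivation:
val('f') = 6, val('d') = 4
Position k = 2, exponent = n-1-k = 4
B^4 mod M = 3^4 mod 251 = 81
Delta = (4 - 6) * 81 mod 251 = 89
New hash = (137 + 89) mod 251 = 226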